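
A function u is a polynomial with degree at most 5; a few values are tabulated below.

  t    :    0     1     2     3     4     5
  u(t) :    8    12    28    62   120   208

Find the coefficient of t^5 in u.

0

First differences: 4, 16, 34, 58, 88. Second differences: 12, 18, 24, 30. Third differences: 6, 6, 6.
Level-3 differences are constant, so u has degree 3.
Fitting a degree-3 polynomial gives u(t) = t³ + 3t² + 8.
The coefficient of t^5 is 0.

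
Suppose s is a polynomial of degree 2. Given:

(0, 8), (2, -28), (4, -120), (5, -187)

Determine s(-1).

Write s(t) = at² + bt + c; the 4 given values yield a linear system in the 3 coefficients.
Solving, s(t) = -7t² - 4t + 8.
Then s(-1) = 5.

5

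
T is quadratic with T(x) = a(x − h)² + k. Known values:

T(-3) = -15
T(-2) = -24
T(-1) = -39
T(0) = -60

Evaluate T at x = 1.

-87

First differences -9, -15, -21; second difference -6 = 2a, so a = -3.
Expanding, the x-coefficient is −2ah = 6h; matching it to the data gives h = -4, and then k = -12.
So T(x) = -3(x + 4)² − 12.
T(1) = -3·5² − 12 = -87.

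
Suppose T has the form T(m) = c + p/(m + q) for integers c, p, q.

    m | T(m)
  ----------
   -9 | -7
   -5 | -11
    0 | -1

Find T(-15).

-6

(T(m) − c)(m + q) = p for each data point; the three points give a linear system in c and q, then p follows.
Solving: c = -5, q = 3, p = 12, so T(m) = -5 + 12/(m + 3).
Then T(-15) = -5 + 12/(-12) = -6.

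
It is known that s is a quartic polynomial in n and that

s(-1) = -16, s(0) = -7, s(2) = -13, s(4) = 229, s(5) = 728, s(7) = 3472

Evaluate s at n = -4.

557

Write s(n) = an^4 + bn³ + cn² + dn + e; the 6 given values yield a linear system in the 5 coefficients.
Solving, s(n) = 2n^4 - 3n³ - 7n² + 7n - 7.
Then s(-4) = 557.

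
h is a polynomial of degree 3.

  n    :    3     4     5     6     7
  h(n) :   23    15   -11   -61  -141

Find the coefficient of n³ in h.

-1

First differences: -8, -26, -50, -80. Second differences: -18, -24, -30. Third differences: -6, -6.
Level-3 differences are constant, so h has degree 3.
Fitting a degree-3 polynomial gives h(n) = -n³ + 3n² + 8n - 1.
The coefficient of n³ is -1.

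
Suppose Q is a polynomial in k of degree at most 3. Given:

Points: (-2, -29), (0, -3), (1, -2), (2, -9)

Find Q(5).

-78

Write Q(k) = ak³ + bk² + ck + d; the 4 given values yield a linear system in the 4 coefficients.
Solving, the leading coefficient vanishes, and Q(k) = -4k² + 5k - 3.
Then Q(5) = -78.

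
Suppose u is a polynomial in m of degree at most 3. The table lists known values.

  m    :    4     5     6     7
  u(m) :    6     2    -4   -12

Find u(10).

First differences: -4, -6, -8. Second differences: -2, -2.
Level-2 differences are constant, so u has degree 2.
Fitting a degree-2 polynomial gives u(m) = -m² + 5m + 2.
Then u(10) = -48.

-48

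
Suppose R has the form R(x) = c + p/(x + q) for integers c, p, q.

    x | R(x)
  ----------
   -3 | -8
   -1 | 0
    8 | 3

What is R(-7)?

(R(x) − c)(x + q) = p for each data point; the three points give a linear system in c and q, then p follows.
Solving: c = 4, q = 4, p = -12, so R(x) = 4 − 12/(x + 4).
Then R(-7) = 4 − 12/(-3) = 8.

8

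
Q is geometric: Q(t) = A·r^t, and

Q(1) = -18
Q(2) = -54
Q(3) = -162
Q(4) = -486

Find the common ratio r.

3

Consecutive ratio: -54/(-18) = 3, and -162/(-54) = 3, so r = 3.
Then A·3^1 = -18 gives A = -6, and Q(t) = -6·3^t.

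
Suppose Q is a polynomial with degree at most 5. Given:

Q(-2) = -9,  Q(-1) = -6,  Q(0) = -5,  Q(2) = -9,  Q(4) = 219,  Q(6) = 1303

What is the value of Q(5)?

600

Write Q(x) = ax^5 + bx^4 + cx³ + dx² + ex + p; the 6 given values yield a linear system in the 6 coefficients.
Solving, the leading coefficient vanishes, and Q(x) = x^4 + x³ - 5x² - 4x - 5.
Then Q(5) = 600.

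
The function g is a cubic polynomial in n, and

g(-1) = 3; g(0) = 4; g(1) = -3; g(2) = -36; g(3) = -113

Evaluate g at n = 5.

First differences: 1, -7, -33, -77. Second differences: -8, -26, -44. Third differences: -18, -18.
Level-3 differences are constant, so g has degree 3.
Fitting a degree-3 polynomial gives g(n) = -3n³ - 4n² + 4.
Then g(5) = -471.

-471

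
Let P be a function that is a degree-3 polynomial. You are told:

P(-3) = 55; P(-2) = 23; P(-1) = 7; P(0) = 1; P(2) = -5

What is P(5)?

Write P(m) = am³ + bm² + cm + d; the 5 given values yield a linear system in the 4 coefficients.
Solving, P(m) = -m³ + 2m² - 3m + 1.
Then P(5) = -89.

-89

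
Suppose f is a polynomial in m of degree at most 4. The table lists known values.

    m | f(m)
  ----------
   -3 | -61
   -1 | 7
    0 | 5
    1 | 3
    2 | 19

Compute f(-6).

Write f(m) = am^4 + bm³ + cm² + dm + e; the 5 given values yield a linear system in the 5 coefficients.
Solving, the leading coefficient vanishes, and f(m) = 3m³ - 5m + 5.
Then f(-6) = -613.

-613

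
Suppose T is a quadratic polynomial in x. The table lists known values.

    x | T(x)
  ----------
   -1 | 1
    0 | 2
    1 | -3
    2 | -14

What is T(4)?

-54

First differences: 1, -5, -11. Second differences: -6, -6.
Level-2 differences are constant, so T has degree 2.
Fitting a degree-2 polynomial gives T(x) = -3x² - 2x + 2.
Then T(4) = -54.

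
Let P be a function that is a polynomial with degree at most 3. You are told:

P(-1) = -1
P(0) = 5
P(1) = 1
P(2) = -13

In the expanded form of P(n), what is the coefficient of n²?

-5

First differences: 6, -4, -14. Second differences: -10, -10.
Level-2 differences are constant, so P has degree 2.
Fitting a degree-2 polynomial gives P(n) = -5n² + n + 5.
The coefficient of n² is -5.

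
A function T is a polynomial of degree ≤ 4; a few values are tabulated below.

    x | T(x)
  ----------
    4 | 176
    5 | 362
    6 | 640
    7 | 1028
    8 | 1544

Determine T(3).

First differences: 186, 278, 388, 516. Second differences: 92, 110, 128. Third differences: 18, 18.
Level-3 differences are constant, so T has degree 3.
Fitting a degree-3 polynomial gives T(x) = 3x³ + x² - 6x - 8.
Then T(3) = 64.

64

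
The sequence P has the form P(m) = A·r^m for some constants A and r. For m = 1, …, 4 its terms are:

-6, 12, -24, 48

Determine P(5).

-96

Consecutive ratio: 12/(-6) = -2, and -24/12 = -2, so r = -2.
Then A·(-2)^1 = -6 gives A = 3, and P(m) = 3·(-2)^m.
P(5) = 3·(-2)^5 = -96.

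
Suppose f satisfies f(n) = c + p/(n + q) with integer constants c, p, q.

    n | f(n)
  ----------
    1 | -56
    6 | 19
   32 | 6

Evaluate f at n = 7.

16

(f(n) − c)(n + q) = p for each data point; the three points give a linear system in c and q, then p follows.
Solving: c = 4, q = -2, p = 60, so f(n) = 4 + 60/(n − 2).
Then f(7) = 4 + 60/5 = 16.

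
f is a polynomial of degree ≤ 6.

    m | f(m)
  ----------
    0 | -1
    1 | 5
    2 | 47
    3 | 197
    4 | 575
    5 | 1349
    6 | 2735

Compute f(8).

8447

Write f(m) = am^6 + bm^5 + cm^4 + dm³ + em² + pm + q; the 7 given values yield a linear system in the 7 coefficients.
Solving, the top 2 coefficients vanish, and f(m) = 2m^4 + 4m² - 1.
Then f(8) = 8447.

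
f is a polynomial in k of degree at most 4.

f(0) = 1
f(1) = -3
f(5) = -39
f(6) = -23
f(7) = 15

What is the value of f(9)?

Write f(k) = ak^4 + bk³ + ck² + dk + e; the 5 given values yield a linear system in the 5 coefficients.
Solving, the leading coefficient vanishes, and f(k) = k³ - 7k² + 2k + 1.
Then f(9) = 181.

181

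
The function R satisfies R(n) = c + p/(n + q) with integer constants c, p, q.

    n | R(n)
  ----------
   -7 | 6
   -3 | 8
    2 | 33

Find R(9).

-2

(R(n) − c)(n + q) = p for each data point; the three points give a linear system in c and q, then p follows.
Solving: c = 3, q = -3, p = -30, so R(n) = 3 − 30/(n − 3).
Then R(9) = 3 − 30/6 = -2.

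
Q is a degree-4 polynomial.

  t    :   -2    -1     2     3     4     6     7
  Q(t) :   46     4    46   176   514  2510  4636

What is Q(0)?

Write Q(t) = at^4 + bt³ + ct² + dt + e; the 7 given values yield a linear system in the 5 coefficients.
Solving, Q(t) = 2t^4 - t³ + 3t² + 4t + 2.
The constant term is Q(0) = 2.

2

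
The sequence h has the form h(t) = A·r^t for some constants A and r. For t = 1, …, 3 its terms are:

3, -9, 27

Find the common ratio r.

Consecutive ratio: -9/3 = -3, and 27/(-9) = -3, so r = -3.
Then A·(-3)^1 = 3 gives A = -1, and h(t) = -1·(-3)^t.

-3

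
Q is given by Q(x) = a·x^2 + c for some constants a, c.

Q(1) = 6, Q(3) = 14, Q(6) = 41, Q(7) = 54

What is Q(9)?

From Q(1) = 6 and Q(3) = 14: 1a + c = 6 and 9a + c = 14.
Subtracting: 8a = 8, so a = 1; then c = 6 − 1·1 = 5.
So Q(x) = 1x² + 5, and Q(9) = 86.

86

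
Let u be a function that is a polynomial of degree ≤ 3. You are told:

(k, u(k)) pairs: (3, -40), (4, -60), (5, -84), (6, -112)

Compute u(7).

Write u(k) = ak³ + bk² + ck + d; the 4 given values yield a linear system in the 4 coefficients.
Solving, the leading coefficient vanishes, and u(k) = -2k² - 6k - 4.
Then u(7) = -144.

-144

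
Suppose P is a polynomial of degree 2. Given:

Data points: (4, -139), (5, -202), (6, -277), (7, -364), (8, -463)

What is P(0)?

Write P(k) = ak² + bk + c; the 5 given values yield a linear system in the 3 coefficients.
Solving, P(k) = -6k² - 9k - 7.
The constant term is P(0) = -7.

-7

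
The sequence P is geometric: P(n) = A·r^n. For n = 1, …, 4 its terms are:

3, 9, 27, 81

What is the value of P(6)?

Consecutive ratio: 9/3 = 3, and 27/9 = 3, so r = 3.
Then A·3^1 = 3 gives A = 1, and P(n) = 1·3^n.
P(6) = 1·3^6 = 729.

729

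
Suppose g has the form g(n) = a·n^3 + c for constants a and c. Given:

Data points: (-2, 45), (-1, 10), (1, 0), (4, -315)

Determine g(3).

-130

From g(-2) = 45 and g(-1) = 10: -8a + c = 45 and -1a + c = 10.
Subtracting: 7a = -35, so a = -5; then c = 45 − (-5)·(-8) = 5.
So g(n) = -5n³ + 5, and g(3) = -130.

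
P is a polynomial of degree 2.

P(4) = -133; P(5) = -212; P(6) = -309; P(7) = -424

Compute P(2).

-29

First differences: -79, -97, -115. Second differences: -18, -18.
Level-2 differences are constant, so P has degree 2.
Fitting a degree-2 polynomial gives P(t) = -9t² + 2t + 3.
Then P(2) = -29.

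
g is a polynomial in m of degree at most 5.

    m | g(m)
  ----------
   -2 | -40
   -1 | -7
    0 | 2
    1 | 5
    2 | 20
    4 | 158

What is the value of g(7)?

Write g(m) = am^5 + bm^4 + cm³ + dm² + em + p; the 6 given values yield a linear system in the 6 coefficients.
Solving, the top 2 coefficients vanish, and g(m) = 3m³ - 3m² + 3m + 2.
Then g(7) = 905.

905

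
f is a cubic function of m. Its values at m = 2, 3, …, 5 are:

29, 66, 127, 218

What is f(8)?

Write f(m) = am³ + bm² + cm + d; the 4 given values yield a linear system in the 4 coefficients.
Solving, f(m) = m³ + 3m² + 3m + 3.
Then f(8) = 731.

731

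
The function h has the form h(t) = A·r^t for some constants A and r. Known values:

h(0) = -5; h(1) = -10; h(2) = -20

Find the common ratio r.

Consecutive ratio: -10/(-5) = 2, and -20/(-10) = 2, so r = 2.
Then A·2^0 = -5 gives A = -5, and h(t) = -5·2^t.

2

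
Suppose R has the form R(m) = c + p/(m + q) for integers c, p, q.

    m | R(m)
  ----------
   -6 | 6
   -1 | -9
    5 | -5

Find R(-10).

(R(m) − c)(m + q) = p for each data point; the three points give a linear system in c and q, then p follows.
Solving: c = -3, q = 4, p = -18, so R(m) = -3 − 18/(m + 4).
Then R(-10) = -3 − 18/(-6) = 0.

0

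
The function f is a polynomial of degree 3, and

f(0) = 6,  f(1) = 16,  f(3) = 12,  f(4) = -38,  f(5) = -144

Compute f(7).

-596

Write f(t) = at³ + bt² + ct + d; the 5 given values yield a linear system in the 4 coefficients.
Solving, f(t) = -3t³ + 8t² + 5t + 6.
Then f(7) = -596.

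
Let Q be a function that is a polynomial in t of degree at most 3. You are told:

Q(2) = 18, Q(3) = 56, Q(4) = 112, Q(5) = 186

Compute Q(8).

516

Write Q(t) = at³ + bt² + ct + d; the 4 given values yield a linear system in the 4 coefficients.
Solving, the leading coefficient vanishes, and Q(t) = 9t² - 7t - 4.
Then Q(8) = 516.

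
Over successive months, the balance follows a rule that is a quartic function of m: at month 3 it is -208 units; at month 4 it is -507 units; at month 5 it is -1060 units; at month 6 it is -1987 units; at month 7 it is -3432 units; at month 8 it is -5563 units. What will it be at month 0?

5

Write the value at m as u(m).
First differences: -299, -553, -927, -1445, -2131. Second differences: -254, -374, -518, -686. Third differences: -120, -144, -168. Fourth differences: -24, -24.
Level-4 differences are constant, so u has degree 4.
Fitting a degree-4 polynomial gives u(m) = -m^4 - 2m³ - 6m² - 8m + 5.
Then u(0) = 5.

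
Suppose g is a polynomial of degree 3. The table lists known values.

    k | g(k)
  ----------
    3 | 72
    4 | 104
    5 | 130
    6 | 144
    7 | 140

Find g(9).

54

First differences: 32, 26, 14, -4. Second differences: -6, -12, -18. Third differences: -6, -6.
Level-3 differences are constant, so g has degree 3.
Fitting a degree-3 polynomial gives g(k) = -k³ + 9k² + 6k.
Then g(9) = 54.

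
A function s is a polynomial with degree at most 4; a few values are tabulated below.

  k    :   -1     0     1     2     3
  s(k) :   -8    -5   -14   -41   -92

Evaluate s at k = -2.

Write s(k) = ak^4 + bk³ + ck² + dk + e; the 5 given values yield a linear system in the 5 coefficients.
Solving, the leading coefficient vanishes, and s(k) = -k³ - 6k² - 2k - 5.
Then s(-2) = -17.

-17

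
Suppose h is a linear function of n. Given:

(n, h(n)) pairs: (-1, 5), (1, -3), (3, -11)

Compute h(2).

Write h(n) = an + b; the 3 given values yield a linear system in the 2 coefficients.
Solving, h(n) = -4n + 1.
Then h(2) = -7.

-7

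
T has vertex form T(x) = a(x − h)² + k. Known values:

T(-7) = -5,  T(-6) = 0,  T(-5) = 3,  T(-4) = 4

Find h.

-4

First differences 5, 3, 1; second difference -2 = 2a, so a = -1.
Expanding, the x-coefficient is −2ah = 2h; matching it to the data gives h = -4, and then k = 4.
So T(x) = -1(x + 4)² + 4.
Hence h = -4.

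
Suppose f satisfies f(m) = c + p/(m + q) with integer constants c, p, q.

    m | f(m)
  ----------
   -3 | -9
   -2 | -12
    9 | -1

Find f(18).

-2

(f(m) − c)(m + q) = p for each data point; the three points give a linear system in c and q, then p follows.
Solving: c = -3, q = 0, p = 18, so f(m) = -3 + 18/(m + 0).
Then f(18) = -3 + 18/18 = -2.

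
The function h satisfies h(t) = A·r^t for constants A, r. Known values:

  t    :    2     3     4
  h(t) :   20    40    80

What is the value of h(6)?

Consecutive ratio: 40/20 = 2, and 80/40 = 2, so r = 2.
Then A·2^2 = 20 gives A = 5, and h(t) = 5·2^t.
h(6) = 5·2^6 = 320.

320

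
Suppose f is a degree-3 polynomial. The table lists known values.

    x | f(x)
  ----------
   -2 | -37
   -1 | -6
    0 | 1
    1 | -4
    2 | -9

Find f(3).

-2

Write f(x) = ax³ + bx² + cx + d; the 5 given values yield a linear system in the 4 coefficients.
Solving, f(x) = 2x³ - 6x² - x + 1.
Then f(3) = -2.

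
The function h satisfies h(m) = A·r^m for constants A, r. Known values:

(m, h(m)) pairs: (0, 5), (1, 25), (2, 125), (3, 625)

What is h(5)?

Consecutive ratio: 25/5 = 5, and 125/25 = 5, so r = 5.
Then A·5^0 = 5 gives A = 5, and h(m) = 5·5^m.
h(5) = 5·5^5 = 15625.

15625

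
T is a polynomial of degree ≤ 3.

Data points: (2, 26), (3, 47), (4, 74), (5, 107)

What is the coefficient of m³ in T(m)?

0

First differences: 21, 27, 33. Second differences: 6, 6.
Level-2 differences are constant, so T has degree 2.
Fitting a degree-2 polynomial gives T(m) = 3m² + 6m + 2.
The coefficient of m³ is 0.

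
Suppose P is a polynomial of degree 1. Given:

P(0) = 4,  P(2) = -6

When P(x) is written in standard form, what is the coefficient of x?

-5

Write P(x) = ax + b; the 2 given values yield a linear system in the 2 coefficients.
Solving, P(x) = -5x + 4.
The coefficient of x is -5.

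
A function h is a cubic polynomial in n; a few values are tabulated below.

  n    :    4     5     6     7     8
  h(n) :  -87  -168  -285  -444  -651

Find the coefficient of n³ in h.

First differences: -81, -117, -159, -207. Second differences: -36, -42, -48. Third differences: -6, -6.
Level-3 differences are constant, so h has degree 3.
Fitting a degree-3 polynomial gives h(n) = -n³ - 3n² + 7n - 3.
The coefficient of n³ is -1.

-1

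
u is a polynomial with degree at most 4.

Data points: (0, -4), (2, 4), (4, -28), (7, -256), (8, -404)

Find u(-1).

-8

Write u(k) = ak^4 + bk³ + ck² + dk + e; the 5 given values yield a linear system in the 5 coefficients.
Solving, the leading coefficient vanishes, and u(k) = -k³ + k² + 6k - 4.
Then u(-1) = -8.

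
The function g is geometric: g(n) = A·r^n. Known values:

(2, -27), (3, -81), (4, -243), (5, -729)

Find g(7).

Consecutive ratio: -81/(-27) = 3, and -243/(-81) = 3, so r = 3.
Then A·3^2 = -27 gives A = -3, and g(n) = -3·3^n.
g(7) = -3·3^7 = -6561.

-6561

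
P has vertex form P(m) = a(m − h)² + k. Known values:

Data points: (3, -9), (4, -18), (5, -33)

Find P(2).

First differences -9, -15; second difference -6 = 2a, so a = -3.
Expanding, the m-coefficient is −2ah = 6h; matching it to the data gives h = 2, and then k = -6.
So P(m) = -3(m − 2)² − 6.
P(2) = -3·0² − 6 = -6.

-6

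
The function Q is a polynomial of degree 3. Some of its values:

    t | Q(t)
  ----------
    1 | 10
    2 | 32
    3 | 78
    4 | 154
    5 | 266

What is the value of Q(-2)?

Write Q(t) = at³ + bt² + ct + d; the 5 given values yield a linear system in the 4 coefficients.
Solving, Q(t) = t³ + 6t² - 3t + 6.
Then Q(-2) = 28.

28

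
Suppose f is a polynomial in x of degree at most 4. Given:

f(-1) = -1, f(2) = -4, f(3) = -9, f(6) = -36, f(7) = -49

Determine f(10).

Write f(x) = ax^4 + bx³ + cx² + dx + e; the 5 given values yield a linear system in the 5 coefficients.
Solving, the top 2 coefficients vanish, and f(x) = -x².
Then f(10) = -100.

-100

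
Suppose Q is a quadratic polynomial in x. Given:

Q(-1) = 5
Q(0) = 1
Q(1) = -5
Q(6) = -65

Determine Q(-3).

7

Write Q(x) = ax² + bx + c; the 4 given values yield a linear system in the 3 coefficients.
Solving, Q(x) = -x² - 5x + 1.
Then Q(-3) = 7.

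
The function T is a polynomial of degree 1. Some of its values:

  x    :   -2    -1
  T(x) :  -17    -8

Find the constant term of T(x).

1

Write T(x) = ax + b; the 2 given values yield a linear system in the 2 coefficients.
Solving, T(x) = 9x + 1.
The constant term is T(0) = 1.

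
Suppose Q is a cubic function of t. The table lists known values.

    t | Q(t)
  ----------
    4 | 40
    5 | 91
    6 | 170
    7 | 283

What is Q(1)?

Write Q(t) = at³ + bt² + ct + d; the 4 given values yield a linear system in the 4 coefficients.
Solving, Q(t) = t³ - t² - t - 4.
Then Q(1) = -5.

-5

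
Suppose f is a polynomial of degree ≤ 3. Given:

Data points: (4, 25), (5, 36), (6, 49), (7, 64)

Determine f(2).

First differences: 11, 13, 15. Second differences: 2, 2.
Level-2 differences are constant, so f has degree 2.
Fitting a degree-2 polynomial gives f(n) = n² + 2n + 1.
Then f(2) = 9.

9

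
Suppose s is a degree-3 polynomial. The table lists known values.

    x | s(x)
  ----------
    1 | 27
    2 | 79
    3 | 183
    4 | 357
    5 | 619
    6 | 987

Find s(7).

1479

Write s(x) = ax³ + bx² + cx + d; the 6 given values yield a linear system in the 4 coefficients.
Solving, s(x) = 3x³ + 8x² + 7x + 9.
Then s(7) = 1479.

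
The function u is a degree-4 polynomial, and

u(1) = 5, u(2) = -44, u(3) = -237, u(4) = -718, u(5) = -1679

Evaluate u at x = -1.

Write u(x) = ax^4 + bx³ + cx² + dx + e; the 5 given values yield a linear system in the 5 coefficients.
Solving, u(x) = -2x^4 - 4x³ + 2x² + 3x + 6.
Then u(-1) = 7.

7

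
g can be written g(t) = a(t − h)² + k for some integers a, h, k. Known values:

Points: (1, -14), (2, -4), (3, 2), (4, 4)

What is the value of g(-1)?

-46

First differences 10, 6, 2; second difference -4 = 2a, so a = -2.
Expanding, the t-coefficient is −2ah = 4h; matching it to the data gives h = 4, and then k = 4.
So g(t) = -2(t − 4)² + 4.
g(-1) = -2·(-5)² + 4 = -46.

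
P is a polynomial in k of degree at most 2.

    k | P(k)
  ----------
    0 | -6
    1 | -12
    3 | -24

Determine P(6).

-42

Write P(k) = ak² + bk + c; the 3 given values yield a linear system in the 3 coefficients.
Solving, the leading coefficient vanishes, and P(k) = -6k - 6.
Then P(6) = -42.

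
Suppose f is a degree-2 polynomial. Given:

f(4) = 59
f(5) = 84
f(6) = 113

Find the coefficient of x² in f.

2

Write f(x) = ax² + bx + c; the 3 given values yield a linear system in the 3 coefficients.
Solving, f(x) = 2x² + 7x - 1.
The coefficient of x² is 2.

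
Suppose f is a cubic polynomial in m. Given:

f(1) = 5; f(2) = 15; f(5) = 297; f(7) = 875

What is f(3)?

Write f(m) = am³ + bm² + cm + d; the 4 given values yield a linear system in the 4 coefficients.
Solving, f(m) = 3m³ - 3m² - 2m + 7.
Then f(3) = 55.

55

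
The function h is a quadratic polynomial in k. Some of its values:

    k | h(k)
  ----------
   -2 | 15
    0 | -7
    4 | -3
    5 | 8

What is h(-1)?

2

Write h(k) = ak² + bk + c; the 4 given values yield a linear system in the 3 coefficients.
Solving, h(k) = 2k² - 7k - 7.
Then h(-1) = 2.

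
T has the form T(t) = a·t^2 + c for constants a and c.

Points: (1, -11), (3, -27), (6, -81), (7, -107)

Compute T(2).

-17

From T(1) = -11 and T(3) = -27: 1a + c = -11 and 9a + c = -27.
Subtracting: 8a = -16, so a = -2; then c = -11 − (-2)·1 = -9.
So T(t) = -2t² − 9, and T(2) = -17.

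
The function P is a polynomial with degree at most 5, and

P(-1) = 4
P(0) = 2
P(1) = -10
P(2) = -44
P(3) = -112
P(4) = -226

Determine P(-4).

70

First differences: -2, -12, -34, -68, -114. Second differences: -10, -22, -34, -46. Third differences: -12, -12, -12.
Level-3 differences are constant, so P has degree 3.
Fitting a degree-3 polynomial gives P(x) = -2x³ - 5x² - 5x + 2.
Then P(-4) = 70.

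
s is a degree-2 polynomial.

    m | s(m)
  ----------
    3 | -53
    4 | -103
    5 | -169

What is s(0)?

Write s(m) = am² + bm + c; the 3 given values yield a linear system in the 3 coefficients.
Solving, s(m) = -8m² + 6m + 1.
The constant term is s(0) = 1.

1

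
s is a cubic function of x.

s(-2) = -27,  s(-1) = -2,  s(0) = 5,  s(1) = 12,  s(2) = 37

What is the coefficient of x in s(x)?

4

First differences: 25, 7, 7, 25. Second differences: -18, 0, 18. Third differences: 18, 18.
Level-3 differences are constant, so s has degree 3.
Fitting a degree-3 polynomial gives s(x) = 3x³ + 4x + 5.
The coefficient of x is 4.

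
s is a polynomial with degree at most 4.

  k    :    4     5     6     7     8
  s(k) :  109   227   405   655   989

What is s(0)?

Write s(k) = ak^4 + bk³ + ck² + dk + e; the 5 given values yield a linear system in the 5 coefficients.
Solving, the leading coefficient vanishes, and s(k) = 2k³ - 4k - 3.
The constant term is s(0) = -3.

-3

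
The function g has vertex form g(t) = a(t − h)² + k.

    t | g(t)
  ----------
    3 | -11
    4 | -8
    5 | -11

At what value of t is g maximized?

4

First differences 3, -3; second difference -6 = 2a, so a = -3.
Expanding, the t-coefficient is −2ah = 6h; matching it to the data gives h = 4, and then k = -8.
So g(t) = -3(t − 4)² − 8.
Hence h = 4.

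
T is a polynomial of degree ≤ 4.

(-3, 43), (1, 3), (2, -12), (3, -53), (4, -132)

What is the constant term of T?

Write T(n) = an^4 + bn³ + cn² + dn + e; the 5 given values yield a linear system in the 5 coefficients.
Solving, the leading coefficient vanishes, and T(n) = -2n³ - n² + 2n + 4.
The constant term is T(0) = 4.

4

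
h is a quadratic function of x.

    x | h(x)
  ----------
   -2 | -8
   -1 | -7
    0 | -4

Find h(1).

1

Write h(x) = ax² + bx + c; the 3 given values yield a linear system in the 3 coefficients.
Solving, h(x) = x² + 4x - 4.
Then h(1) = 1.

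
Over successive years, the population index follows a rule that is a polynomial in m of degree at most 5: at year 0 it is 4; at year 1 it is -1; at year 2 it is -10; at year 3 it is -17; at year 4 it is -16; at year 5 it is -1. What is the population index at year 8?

Write the value at m as s(m).
Write s(m) = am^5 + bm^4 + cm³ + dm² + em + p; the 6 given values yield a linear system in the 6 coefficients.
Solving, the top 2 coefficients vanish, and s(m) = m³ - 5m² - m + 4.
Then s(8) = 188.

188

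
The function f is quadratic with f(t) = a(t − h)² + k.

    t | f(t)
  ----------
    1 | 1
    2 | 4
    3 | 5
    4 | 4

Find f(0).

-4

First differences 3, 1, -1; second difference -2 = 2a, so a = -1.
Expanding, the t-coefficient is −2ah = 2h; matching it to the data gives h = 3, and then k = 5.
So f(t) = -1(t − 3)² + 5.
f(0) = -1·(-3)² + 5 = -4.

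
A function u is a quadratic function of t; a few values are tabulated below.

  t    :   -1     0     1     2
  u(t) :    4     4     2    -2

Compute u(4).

First differences: 0, -2, -4. Second differences: -2, -2.
Level-2 differences are constant, so u has degree 2.
Fitting a degree-2 polynomial gives u(t) = -t² - t + 4.
Then u(4) = -16.

-16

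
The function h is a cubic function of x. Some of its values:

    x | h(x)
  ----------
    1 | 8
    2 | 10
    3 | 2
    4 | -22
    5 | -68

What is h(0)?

First differences: 2, -8, -24, -46. Second differences: -10, -16, -22. Third differences: -6, -6.
Level-3 differences are constant, so h has degree 3.
Fitting a degree-3 polynomial gives h(x) = -x³ + x² + 6x + 2.
The constant term is h(0) = 2.

2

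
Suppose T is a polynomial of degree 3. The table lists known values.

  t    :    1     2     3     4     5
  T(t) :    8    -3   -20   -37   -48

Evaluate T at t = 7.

First differences: -11, -17, -17, -11. Second differences: -6, 0, 6. Third differences: 6, 6.
Level-3 differences are constant, so T has degree 3.
Fitting a degree-3 polynomial gives T(t) = t³ - 9t² + 9t + 7.
Then T(7) = -28.

-28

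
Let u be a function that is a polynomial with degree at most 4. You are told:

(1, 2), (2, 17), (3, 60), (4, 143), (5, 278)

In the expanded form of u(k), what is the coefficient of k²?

2

Write u(k) = ak^4 + bk³ + ck² + dk + e; the 5 given values yield a linear system in the 5 coefficients.
Solving, the leading coefficient vanishes, and u(k) = 2k³ + 2k² - 5k + 3.
The coefficient of k² is 2.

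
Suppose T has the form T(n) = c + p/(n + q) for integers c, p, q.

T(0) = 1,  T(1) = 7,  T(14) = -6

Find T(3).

-17

(T(n) − c)(n + q) = p for each data point; the three points give a linear system in c and q, then p follows.
Solving: c = -5, q = -2, p = -12, so T(n) = -5 − 12/(n − 2).
Then T(3) = -5 − 12/1 = -17.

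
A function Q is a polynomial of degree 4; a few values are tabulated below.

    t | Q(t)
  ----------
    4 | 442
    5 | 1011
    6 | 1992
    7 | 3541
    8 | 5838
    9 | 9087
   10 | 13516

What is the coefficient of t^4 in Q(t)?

Write Q(t) = at^4 + bt³ + ct² + dt + e; the 7 given values yield a linear system in the 5 coefficients.
Solving, Q(t) = t^4 + 4t³ - 5t² + t + 6.
The coefficient of t^4 is 1.

1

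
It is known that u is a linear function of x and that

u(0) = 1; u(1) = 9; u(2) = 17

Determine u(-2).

Write u(x) = ax + b; the 3 given values yield a linear system in the 2 coefficients.
Solving, u(x) = 8x + 1.
Then u(-2) = -15.

-15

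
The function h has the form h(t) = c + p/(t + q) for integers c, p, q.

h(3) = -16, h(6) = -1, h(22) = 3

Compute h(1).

24

(h(t) − c)(t + q) = p for each data point; the three points give a linear system in c and q, then p follows.
Solving: c = 4, q = -2, p = -20, so h(t) = 4 − 20/(t − 2).
Then h(1) = 4 − 20/(-1) = 24.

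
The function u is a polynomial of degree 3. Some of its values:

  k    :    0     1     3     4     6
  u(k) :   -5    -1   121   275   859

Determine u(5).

Write u(k) = ak³ + bk² + ck + d; the 5 given values yield a linear system in the 4 coefficients.
Solving, u(k) = 3k³ + 7k² - 6k - 5.
Then u(5) = 515.

515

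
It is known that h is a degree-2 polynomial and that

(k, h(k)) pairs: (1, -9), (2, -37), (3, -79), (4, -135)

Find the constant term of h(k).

5

First differences: -28, -42, -56. Second differences: -14, -14.
Level-2 differences are constant, so h has degree 2.
Fitting a degree-2 polynomial gives h(k) = -7k² - 7k + 5.
The constant term is h(0) = 5.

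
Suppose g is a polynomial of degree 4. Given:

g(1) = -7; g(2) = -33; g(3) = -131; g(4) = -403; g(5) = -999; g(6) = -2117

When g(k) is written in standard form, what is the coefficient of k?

First differences: -26, -98, -272, -596, -1118. Second differences: -72, -174, -324, -522. Third differences: -102, -150, -198. Fourth differences: -48, -48.
Level-4 differences are constant, so g has degree 4.
Fitting a degree-4 polynomial gives g(k) = -2k^4 + 3k³ - 4k² - 5k + 1.
The coefficient of k is -5.

-5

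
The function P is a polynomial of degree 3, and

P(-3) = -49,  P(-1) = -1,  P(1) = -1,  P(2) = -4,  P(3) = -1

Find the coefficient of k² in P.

Write P(k) = ak³ + bk² + ck + d; the 5 given values yield a linear system in the 4 coefficients.
Solving, P(k) = k³ - 3k² - k + 2.
The coefficient of k² is -3.

-3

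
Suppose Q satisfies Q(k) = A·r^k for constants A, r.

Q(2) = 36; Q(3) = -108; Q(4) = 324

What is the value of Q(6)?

2916

Consecutive ratio: -108/36 = -3, and 324/(-108) = -3, so r = -3.
Then A·(-3)^2 = 36 gives A = 4, and Q(k) = 4·(-3)^k.
Q(6) = 4·(-3)^6 = 2916.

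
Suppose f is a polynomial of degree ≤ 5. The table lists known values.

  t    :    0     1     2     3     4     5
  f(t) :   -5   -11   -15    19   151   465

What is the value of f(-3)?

25

First differences: -6, -4, 34, 132, 314. Second differences: 2, 38, 98, 182. Third differences: 36, 60, 84. Fourth differences: 24, 24.
Level-4 differences are constant, so f has degree 4.
Fitting a degree-4 polynomial gives f(t) = t^4 - 6t² - t - 5.
Then f(-3) = 25.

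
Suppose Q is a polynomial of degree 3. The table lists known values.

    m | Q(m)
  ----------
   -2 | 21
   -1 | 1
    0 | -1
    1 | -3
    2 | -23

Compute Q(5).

-371

First differences: -20, -2, -2, -20. Second differences: 18, 0, -18. Third differences: -18, -18.
Level-3 differences are constant, so Q has degree 3.
Fitting a degree-3 polynomial gives Q(m) = -3m³ + m - 1.
Then Q(5) = -371.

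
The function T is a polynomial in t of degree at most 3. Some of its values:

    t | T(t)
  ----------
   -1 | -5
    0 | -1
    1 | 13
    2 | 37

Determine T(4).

115

First differences: 4, 14, 24. Second differences: 10, 10.
Level-2 differences are constant, so T has degree 2.
Fitting a degree-2 polynomial gives T(t) = 5t² + 9t - 1.
Then T(4) = 115.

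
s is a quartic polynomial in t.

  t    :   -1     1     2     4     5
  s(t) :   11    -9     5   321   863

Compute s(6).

Write s(t) = at^4 + bt³ + ct² + dt + e; the 5 given values yield a linear system in the 5 coefficients.
Solving, s(t) = 2t^4 - 4t³ + 6t² - 6t - 7.
Then s(6) = 1901.

1901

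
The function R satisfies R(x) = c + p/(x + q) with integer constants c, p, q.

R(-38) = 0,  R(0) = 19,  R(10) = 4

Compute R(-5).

-11

(R(x) − c)(x + q) = p for each data point; the three points give a linear system in c and q, then p follows.
Solving: c = 1, q = 2, p = 36, so R(x) = 1 + 36/(x + 2).
Then R(-5) = 1 + 36/(-3) = -11.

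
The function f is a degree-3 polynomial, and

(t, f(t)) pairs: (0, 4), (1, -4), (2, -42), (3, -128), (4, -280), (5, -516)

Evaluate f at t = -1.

First differences: -8, -38, -86, -152, -236. Second differences: -30, -48, -66, -84. Third differences: -18, -18, -18.
Level-3 differences are constant, so f has degree 3.
Fitting a degree-3 polynomial gives f(t) = -3t³ - 6t² + t + 4.
Then f(-1) = 0.

0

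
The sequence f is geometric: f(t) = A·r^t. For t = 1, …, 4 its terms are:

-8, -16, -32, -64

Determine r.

Consecutive ratio: -16/(-8) = 2, and -32/(-16) = 2, so r = 2.
Then A·2^1 = -8 gives A = -4, and f(t) = -4·2^t.

2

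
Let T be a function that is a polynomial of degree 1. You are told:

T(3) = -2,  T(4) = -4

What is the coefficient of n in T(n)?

Write T(n) = an + b; the 2 given values yield a linear system in the 2 coefficients.
Solving, T(n) = -2n + 4.
The coefficient of n is -2.

-2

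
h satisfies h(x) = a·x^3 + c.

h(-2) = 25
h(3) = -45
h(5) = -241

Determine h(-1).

From h(-2) = 25 and h(3) = -45: -8a + c = 25 and 27a + c = -45.
Subtracting: 35a = -70, so a = -2; then c = 25 − (-2)·(-8) = 9.
So h(x) = -2x³ + 9, and h(-1) = 11.

11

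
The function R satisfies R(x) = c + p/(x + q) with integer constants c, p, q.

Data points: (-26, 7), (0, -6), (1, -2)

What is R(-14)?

8

(R(x) − c)(x + q) = p for each data point; the three points give a linear system in c and q, then p follows.
Solving: c = 6, q = 2, p = -24, so R(x) = 6 − 24/(x + 2).
Then R(-14) = 6 − 24/(-12) = 8.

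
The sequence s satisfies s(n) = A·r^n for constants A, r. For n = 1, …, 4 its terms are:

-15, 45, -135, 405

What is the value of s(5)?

Consecutive ratio: 45/(-15) = -3, and -135/45 = -3, so r = -3.
Then A·(-3)^1 = -15 gives A = 5, and s(n) = 5·(-3)^n.
s(5) = 5·(-3)^5 = -1215.

-1215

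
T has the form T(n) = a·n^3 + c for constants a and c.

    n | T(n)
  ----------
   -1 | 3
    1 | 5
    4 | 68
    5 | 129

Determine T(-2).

From T(-1) = 3 and T(1) = 5: -1a + c = 3 and 1a + c = 5.
Subtracting: 2a = 2, so a = 1; then c = 3 − 1·(-1) = 4.
So T(n) = 1n³ + 4, and T(-2) = -4.

-4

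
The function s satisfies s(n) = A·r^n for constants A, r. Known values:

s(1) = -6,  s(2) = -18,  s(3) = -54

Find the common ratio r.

3

Consecutive ratio: -18/(-6) = 3, and -54/(-18) = 3, so r = 3.
Then A·3^1 = -6 gives A = -2, and s(n) = -2·3^n.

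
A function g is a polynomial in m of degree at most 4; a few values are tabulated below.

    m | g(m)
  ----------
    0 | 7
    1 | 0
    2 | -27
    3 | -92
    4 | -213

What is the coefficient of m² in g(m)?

First differences: -7, -27, -65, -121. Second differences: -20, -38, -56. Third differences: -18, -18.
Level-3 differences are constant, so g has degree 3.
Fitting a degree-3 polynomial gives g(m) = -3m³ - m² - 3m + 7.
The coefficient of m² is -1.

-1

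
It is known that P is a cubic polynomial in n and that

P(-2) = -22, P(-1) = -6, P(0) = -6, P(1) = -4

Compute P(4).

Write P(n) = an³ + bn² + cn + d; the 4 given values yield a linear system in the 4 coefficients.
Solving, P(n) = 3n³ + n² - 2n - 6.
Then P(4) = 194.

194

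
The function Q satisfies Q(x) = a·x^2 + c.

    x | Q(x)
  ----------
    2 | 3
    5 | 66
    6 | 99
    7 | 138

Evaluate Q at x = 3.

From Q(2) = 3 and Q(5) = 66: 4a + c = 3 and 25a + c = 66.
Subtracting: 21a = 63, so a = 3; then c = 3 − 3·4 = -9.
So Q(x) = 3x² − 9, and Q(3) = 18.

18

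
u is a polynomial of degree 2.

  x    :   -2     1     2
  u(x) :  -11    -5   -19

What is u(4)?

Write u(x) = ax² + bx + c; the 3 given values yield a linear system in the 3 coefficients.
Solving, u(x) = -4x² - 2x + 1.
Then u(4) = -71.

-71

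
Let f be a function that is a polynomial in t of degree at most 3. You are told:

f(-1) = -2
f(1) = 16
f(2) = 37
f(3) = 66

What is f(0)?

3

Write f(t) = at³ + bt² + ct + d; the 4 given values yield a linear system in the 4 coefficients.
Solving, the leading coefficient vanishes, and f(t) = 4t² + 9t + 3.
The constant term is f(0) = 3.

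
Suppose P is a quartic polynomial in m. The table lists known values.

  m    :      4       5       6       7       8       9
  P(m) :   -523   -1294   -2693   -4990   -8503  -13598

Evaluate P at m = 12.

First differences: -771, -1399, -2297, -3513, -5095. Second differences: -628, -898, -1216, -1582. Third differences: -270, -318, -366. Fourth differences: -48, -48.
Level-4 differences are constant, so P has degree 4.
Fitting a degree-4 polynomial gives P(m) = -2m^4 - m³ + 3m² + m + 1.
Then P(12) = -42755.

-42755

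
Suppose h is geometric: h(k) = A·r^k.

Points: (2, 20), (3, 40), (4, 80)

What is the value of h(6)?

320

Consecutive ratio: 40/20 = 2, and 80/40 = 2, so r = 2.
Then A·2^2 = 20 gives A = 5, and h(k) = 5·2^k.
h(6) = 5·2^6 = 320.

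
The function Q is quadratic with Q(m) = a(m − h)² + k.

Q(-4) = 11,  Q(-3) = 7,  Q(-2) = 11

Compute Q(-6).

First differences -4, 4; second difference 8 = 2a, so a = 4.
Expanding, the m-coefficient is −2ah = -8h; matching it to the data gives h = -3, and then k = 7.
So Q(m) = 4(m + 3)² + 7.
Q(-6) = 4·(-3)² + 7 = 43.

43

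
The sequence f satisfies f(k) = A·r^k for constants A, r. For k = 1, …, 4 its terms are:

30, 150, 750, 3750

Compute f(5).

18750

Consecutive ratio: 150/30 = 5, and 750/150 = 5, so r = 5.
Then A·5^1 = 30 gives A = 6, and f(k) = 6·5^k.
f(5) = 6·5^5 = 18750.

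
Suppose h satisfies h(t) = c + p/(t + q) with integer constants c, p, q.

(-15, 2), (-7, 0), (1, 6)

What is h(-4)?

(h(t) − c)(t + q) = p for each data point; the three points give a linear system in c and q, then p follows.
Solving: c = 3, q = 3, p = 12, so h(t) = 3 + 12/(t + 3).
Then h(-4) = 3 + 12/(-1) = -9.

-9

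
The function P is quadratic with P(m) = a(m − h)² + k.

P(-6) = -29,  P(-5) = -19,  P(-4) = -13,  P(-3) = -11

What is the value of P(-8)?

-61

First differences 10, 6, 2; second difference -4 = 2a, so a = -2.
Expanding, the m-coefficient is −2ah = 4h; matching it to the data gives h = -3, and then k = -11.
So P(m) = -2(m + 3)² − 11.
P(-8) = -2·(-5)² − 11 = -61.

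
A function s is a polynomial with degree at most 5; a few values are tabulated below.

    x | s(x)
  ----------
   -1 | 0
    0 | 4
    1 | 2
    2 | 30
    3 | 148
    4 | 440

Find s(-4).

First differences: 4, -2, 28, 118, 292. Second differences: -6, 30, 90, 174. Third differences: 36, 60, 84. Fourth differences: 24, 24.
Level-4 differences are constant, so s has degree 4.
Fitting a degree-4 polynomial gives s(x) = x^4 + 4x³ - 4x² - 3x + 4.
Then s(-4) = -48.

-48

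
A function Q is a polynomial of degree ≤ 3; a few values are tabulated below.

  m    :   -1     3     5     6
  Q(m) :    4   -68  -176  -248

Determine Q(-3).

-32

Write Q(m) = am³ + bm² + cm + d; the 4 given values yield a linear system in the 4 coefficients.
Solving, the leading coefficient vanishes, and Q(m) = -6m² - 6m + 4.
Then Q(-3) = -32.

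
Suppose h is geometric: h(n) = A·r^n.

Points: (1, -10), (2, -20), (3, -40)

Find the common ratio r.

Consecutive ratio: -20/(-10) = 2, and -40/(-20) = 2, so r = 2.
Then A·2^1 = -10 gives A = -5, and h(n) = -5·2^n.

2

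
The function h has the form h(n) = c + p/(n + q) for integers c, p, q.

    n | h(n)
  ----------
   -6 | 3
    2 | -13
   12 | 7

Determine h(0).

-1

(h(n) − c)(n + q) = p for each data point; the three points give a linear system in c and q, then p follows.
Solving: c = 5, q = -3, p = 18, so h(n) = 5 + 18/(n − 3).
Then h(0) = 5 + 18/(-3) = -1.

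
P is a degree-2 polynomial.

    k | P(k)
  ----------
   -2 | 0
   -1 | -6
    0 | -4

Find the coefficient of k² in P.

4

Write P(k) = ak² + bk + c; the 3 given values yield a linear system in the 3 coefficients.
Solving, P(k) = 4k² + 6k - 4.
The coefficient of k² is 4.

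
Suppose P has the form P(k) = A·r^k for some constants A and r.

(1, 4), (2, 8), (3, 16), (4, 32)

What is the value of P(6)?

Consecutive ratio: 8/4 = 2, and 16/8 = 2, so r = 2.
Then A·2^1 = 4 gives A = 2, and P(k) = 2·2^k.
P(6) = 2·2^6 = 128.

128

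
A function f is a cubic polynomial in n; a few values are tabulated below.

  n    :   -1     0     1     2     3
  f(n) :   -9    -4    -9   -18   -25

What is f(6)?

First differences: 5, -5, -9, -7. Second differences: -10, -4, 2. Third differences: 6, 6.
Level-3 differences are constant, so f has degree 3.
Fitting a degree-3 polynomial gives f(n) = n³ - 5n² - n - 4.
Then f(6) = 26.

26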